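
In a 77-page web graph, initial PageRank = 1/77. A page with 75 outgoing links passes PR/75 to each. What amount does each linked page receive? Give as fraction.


Initial PR = 1/77 = 1/77
Outlinks = 75
Contribution per link = PR / outlinks
= 1/77 / 75
= 1/5775

1/5775


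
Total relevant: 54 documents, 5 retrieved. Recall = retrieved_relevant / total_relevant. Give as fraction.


Recall = retrieved_relevant / total_relevant
= 5 / 54
= 5 / (5 + 49)
= 5/54

5/54


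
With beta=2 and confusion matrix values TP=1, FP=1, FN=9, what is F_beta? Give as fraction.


P = TP/(TP+FP) = 1/2 = 1/2
R = TP/(TP+FN) = 1/10 = 1/10
beta^2 = 2^2 = 4
(1 + beta^2) = 5
Numerator = (1+beta^2)*P*R = 1/4
Denominator = beta^2*P + R = 2 + 1/10 = 21/10
F_beta = 5/42

5/42


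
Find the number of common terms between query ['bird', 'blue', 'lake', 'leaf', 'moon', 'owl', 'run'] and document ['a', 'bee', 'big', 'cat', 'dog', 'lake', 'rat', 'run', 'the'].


Query terms: ['bird', 'blue', 'lake', 'leaf', 'moon', 'owl', 'run']
Document terms: ['a', 'bee', 'big', 'cat', 'dog', 'lake', 'rat', 'run', 'the']
Common terms: ['lake', 'run']
Overlap count = 2

2


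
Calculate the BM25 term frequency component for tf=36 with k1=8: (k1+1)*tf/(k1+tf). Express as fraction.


BM25 TF component = (k1+1)*tf / (k1+tf)
k1 = 8, tf = 36
Numerator = (8+1)*36 = 324
Denominator = 8 + 36 = 44
= 324/44 = 81/11

81/11


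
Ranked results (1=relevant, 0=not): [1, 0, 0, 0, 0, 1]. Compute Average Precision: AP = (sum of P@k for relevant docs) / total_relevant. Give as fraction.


Computing P@k for each relevant position:
Position 1: relevant, P@1 = 1/1 = 1
Position 2: not relevant
Position 3: not relevant
Position 4: not relevant
Position 5: not relevant
Position 6: relevant, P@6 = 2/6 = 1/3
Sum of P@k = 1 + 1/3 = 4/3
AP = 4/3 / 2 = 2/3

2/3


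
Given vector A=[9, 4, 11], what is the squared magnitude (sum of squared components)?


|A|^2 = sum of squared components
A[0]^2 = 9^2 = 81
A[1]^2 = 4^2 = 16
A[2]^2 = 11^2 = 121
Sum = 81 + 16 + 121 = 218

218


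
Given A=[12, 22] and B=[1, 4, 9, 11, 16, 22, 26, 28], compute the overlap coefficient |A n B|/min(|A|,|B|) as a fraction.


A intersect B = [22]
|A intersect B| = 1
min(|A|, |B|) = min(2, 8) = 2
Overlap = 1 / 2 = 1/2

1/2


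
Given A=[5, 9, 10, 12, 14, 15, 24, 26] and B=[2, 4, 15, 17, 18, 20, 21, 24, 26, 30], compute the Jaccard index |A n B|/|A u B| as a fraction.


A intersect B = [15, 24, 26]
|A intersect B| = 3
A union B = [2, 4, 5, 9, 10, 12, 14, 15, 17, 18, 20, 21, 24, 26, 30]
|A union B| = 15
Jaccard = 3/15 = 1/5

1/5


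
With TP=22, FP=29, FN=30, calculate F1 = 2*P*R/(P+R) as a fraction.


F1 = 2 * P * R / (P + R)
P = TP/(TP+FP) = 22/51 = 22/51
R = TP/(TP+FN) = 22/52 = 11/26
2 * P * R = 2 * 22/51 * 11/26 = 242/663
P + R = 22/51 + 11/26 = 1133/1326
F1 = 242/663 / 1133/1326 = 44/103

44/103


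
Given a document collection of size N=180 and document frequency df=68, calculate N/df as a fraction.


IDF ratio = N / df
= 180 / 68
= 45/17

45/17


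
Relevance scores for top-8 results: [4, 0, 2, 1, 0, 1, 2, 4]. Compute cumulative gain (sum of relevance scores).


Cumulative Gain = sum of relevance scores
Position 1: rel=4, running sum=4
Position 2: rel=0, running sum=4
Position 3: rel=2, running sum=6
Position 4: rel=1, running sum=7
Position 5: rel=0, running sum=7
Position 6: rel=1, running sum=8
Position 7: rel=2, running sum=10
Position 8: rel=4, running sum=14
CG = 14

14


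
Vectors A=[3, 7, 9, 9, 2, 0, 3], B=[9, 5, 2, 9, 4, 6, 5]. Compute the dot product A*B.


Dot product = sum of element-wise products
A[0]*B[0] = 3*9 = 27
A[1]*B[1] = 7*5 = 35
A[2]*B[2] = 9*2 = 18
A[3]*B[3] = 9*9 = 81
A[4]*B[4] = 2*4 = 8
A[5]*B[5] = 0*6 = 0
A[6]*B[6] = 3*5 = 15
Sum = 27 + 35 + 18 + 81 + 8 + 0 + 15 = 184

184


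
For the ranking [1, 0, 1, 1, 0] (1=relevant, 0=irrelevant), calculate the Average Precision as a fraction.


Computing P@k for each relevant position:
Position 1: relevant, P@1 = 1/1 = 1
Position 2: not relevant
Position 3: relevant, P@3 = 2/3 = 2/3
Position 4: relevant, P@4 = 3/4 = 3/4
Position 5: not relevant
Sum of P@k = 1 + 2/3 + 3/4 = 29/12
AP = 29/12 / 3 = 29/36

29/36


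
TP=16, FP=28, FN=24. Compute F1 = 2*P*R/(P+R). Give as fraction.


F1 = 2 * P * R / (P + R)
P = TP/(TP+FP) = 16/44 = 4/11
R = TP/(TP+FN) = 16/40 = 2/5
2 * P * R = 2 * 4/11 * 2/5 = 16/55
P + R = 4/11 + 2/5 = 42/55
F1 = 16/55 / 42/55 = 8/21

8/21


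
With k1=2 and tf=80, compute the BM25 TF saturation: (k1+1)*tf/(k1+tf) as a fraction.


BM25 TF component = (k1+1)*tf / (k1+tf)
k1 = 2, tf = 80
Numerator = (2+1)*80 = 240
Denominator = 2 + 80 = 82
= 240/82 = 120/41

120/41


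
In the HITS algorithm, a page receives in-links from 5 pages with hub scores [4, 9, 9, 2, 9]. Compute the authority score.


Authority = sum of hub scores of in-linkers
In-link 1: hub score = 4
In-link 2: hub score = 9
In-link 3: hub score = 9
In-link 4: hub score = 2
In-link 5: hub score = 9
Authority = 4 + 9 + 9 + 2 + 9 = 33

33


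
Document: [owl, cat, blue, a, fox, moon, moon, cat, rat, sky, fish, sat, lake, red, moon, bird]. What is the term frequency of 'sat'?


Document has 16 words
Scanning for 'sat':
Found at positions: [11]
Count = 1

1


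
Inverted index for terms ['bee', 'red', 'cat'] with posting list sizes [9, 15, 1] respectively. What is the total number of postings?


Summing posting list sizes:
'bee': 9 postings
'red': 15 postings
'cat': 1 postings
Total = 9 + 15 + 1 = 25

25


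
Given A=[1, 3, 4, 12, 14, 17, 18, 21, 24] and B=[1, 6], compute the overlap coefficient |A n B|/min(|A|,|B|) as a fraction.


A intersect B = [1]
|A intersect B| = 1
min(|A|, |B|) = min(9, 2) = 2
Overlap = 1 / 2 = 1/2

1/2


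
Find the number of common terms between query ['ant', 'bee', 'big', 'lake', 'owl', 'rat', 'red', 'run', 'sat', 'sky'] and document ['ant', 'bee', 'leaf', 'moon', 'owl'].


Query terms: ['ant', 'bee', 'big', 'lake', 'owl', 'rat', 'red', 'run', 'sat', 'sky']
Document terms: ['ant', 'bee', 'leaf', 'moon', 'owl']
Common terms: ['ant', 'bee', 'owl']
Overlap count = 3

3


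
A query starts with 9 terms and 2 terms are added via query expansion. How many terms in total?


Original terms: 9
Expansion terms: 2
Total = 9 + 2 = 11

11


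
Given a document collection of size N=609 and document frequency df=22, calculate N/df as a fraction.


IDF ratio = N / df
= 609 / 22
= 609/22

609/22


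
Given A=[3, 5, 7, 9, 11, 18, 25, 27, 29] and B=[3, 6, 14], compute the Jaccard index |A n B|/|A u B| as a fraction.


A intersect B = [3]
|A intersect B| = 1
A union B = [3, 5, 6, 7, 9, 11, 14, 18, 25, 27, 29]
|A union B| = 11
Jaccard = 1/11 = 1/11

1/11


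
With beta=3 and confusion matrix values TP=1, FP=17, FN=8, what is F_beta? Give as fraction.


P = TP/(TP+FP) = 1/18 = 1/18
R = TP/(TP+FN) = 1/9 = 1/9
beta^2 = 3^2 = 9
(1 + beta^2) = 10
Numerator = (1+beta^2)*P*R = 5/81
Denominator = beta^2*P + R = 1/2 + 1/9 = 11/18
F_beta = 10/99

10/99


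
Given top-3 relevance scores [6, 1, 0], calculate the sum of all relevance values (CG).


Cumulative Gain = sum of relevance scores
Position 1: rel=6, running sum=6
Position 2: rel=1, running sum=7
Position 3: rel=0, running sum=7
CG = 7

7


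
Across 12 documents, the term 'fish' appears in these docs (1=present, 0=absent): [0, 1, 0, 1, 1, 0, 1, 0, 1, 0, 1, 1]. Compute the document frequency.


Checking each document for 'fish':
Doc 1: absent
Doc 2: present
Doc 3: absent
Doc 4: present
Doc 5: present
Doc 6: absent
Doc 7: present
Doc 8: absent
Doc 9: present
Doc 10: absent
Doc 11: present
Doc 12: present
df = sum of presences = 0 + 1 + 0 + 1 + 1 + 0 + 1 + 0 + 1 + 0 + 1 + 1 = 7

7


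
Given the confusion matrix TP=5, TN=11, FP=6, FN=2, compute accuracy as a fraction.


Accuracy = (TP + TN) / (TP + TN + FP + FN)
TP + TN = 5 + 11 = 16
Total = 5 + 11 + 6 + 2 = 24
Accuracy = 16 / 24 = 2/3

2/3


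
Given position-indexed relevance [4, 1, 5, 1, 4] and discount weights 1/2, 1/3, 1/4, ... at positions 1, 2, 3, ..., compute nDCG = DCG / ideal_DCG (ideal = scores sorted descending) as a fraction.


Position discount weights w_i = 1/(i+1) for i=1..5:
Weights = [1/2, 1/3, 1/4, 1/5, 1/6]
Actual relevance: [4, 1, 5, 1, 4]
DCG = 4/2 + 1/3 + 5/4 + 1/5 + 4/6 = 89/20
Ideal relevance (sorted desc): [5, 4, 4, 1, 1]
Ideal DCG = 5/2 + 4/3 + 4/4 + 1/5 + 1/6 = 26/5
nDCG = DCG / ideal_DCG = 89/20 / 26/5 = 89/104

89/104


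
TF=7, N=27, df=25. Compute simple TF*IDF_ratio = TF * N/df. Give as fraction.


TF * (N/df)
= 7 * (27/25)
= 7 * 27/25
= 189/25

189/25


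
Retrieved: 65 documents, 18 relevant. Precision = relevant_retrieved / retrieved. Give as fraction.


Precision = relevant_retrieved / total_retrieved
= 18 / 65
= 18 / (18 + 47)
= 18/65

18/65


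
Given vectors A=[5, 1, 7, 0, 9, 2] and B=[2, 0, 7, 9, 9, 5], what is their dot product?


Dot product = sum of element-wise products
A[0]*B[0] = 5*2 = 10
A[1]*B[1] = 1*0 = 0
A[2]*B[2] = 7*7 = 49
A[3]*B[3] = 0*9 = 0
A[4]*B[4] = 9*9 = 81
A[5]*B[5] = 2*5 = 10
Sum = 10 + 0 + 49 + 0 + 81 + 10 = 150

150


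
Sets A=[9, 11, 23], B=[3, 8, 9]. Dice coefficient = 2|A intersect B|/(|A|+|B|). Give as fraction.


A intersect B = [9]
|A intersect B| = 1
|A| = 3, |B| = 3
Dice = 2*1 / (3+3)
= 2 / 6 = 1/3

1/3


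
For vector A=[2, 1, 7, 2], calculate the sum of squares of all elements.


|A|^2 = sum of squared components
A[0]^2 = 2^2 = 4
A[1]^2 = 1^2 = 1
A[2]^2 = 7^2 = 49
A[3]^2 = 2^2 = 4
Sum = 4 + 1 + 49 + 4 = 58

58


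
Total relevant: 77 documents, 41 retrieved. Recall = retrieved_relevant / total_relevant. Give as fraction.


Recall = retrieved_relevant / total_relevant
= 41 / 77
= 41 / (41 + 36)
= 41/77

41/77


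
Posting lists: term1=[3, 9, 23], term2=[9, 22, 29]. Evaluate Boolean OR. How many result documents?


Boolean OR: find union of posting lists
term1 docs: [3, 9, 23]
term2 docs: [9, 22, 29]
Union: [3, 9, 22, 23, 29]
|union| = 5

5


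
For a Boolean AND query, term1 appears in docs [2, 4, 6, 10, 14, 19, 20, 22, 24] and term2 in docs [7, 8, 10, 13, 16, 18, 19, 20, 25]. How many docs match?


Boolean AND: find intersection of posting lists
term1 docs: [2, 4, 6, 10, 14, 19, 20, 22, 24]
term2 docs: [7, 8, 10, 13, 16, 18, 19, 20, 25]
Intersection: [10, 19, 20]
|intersection| = 3

3


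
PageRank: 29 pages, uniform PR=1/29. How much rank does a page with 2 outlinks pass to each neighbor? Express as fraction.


Initial PR = 1/29 = 1/29
Outlinks = 2
Contribution per link = PR / outlinks
= 1/29 / 2
= 1/58

1/58


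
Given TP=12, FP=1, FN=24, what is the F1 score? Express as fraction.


F1 = 2 * P * R / (P + R)
P = TP/(TP+FP) = 12/13 = 12/13
R = TP/(TP+FN) = 12/36 = 1/3
2 * P * R = 2 * 12/13 * 1/3 = 8/13
P + R = 12/13 + 1/3 = 49/39
F1 = 8/13 / 49/39 = 24/49

24/49


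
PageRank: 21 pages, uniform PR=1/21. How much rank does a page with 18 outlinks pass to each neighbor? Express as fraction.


Initial PR = 1/21 = 1/21
Outlinks = 18
Contribution per link = PR / outlinks
= 1/21 / 18
= 1/378

1/378


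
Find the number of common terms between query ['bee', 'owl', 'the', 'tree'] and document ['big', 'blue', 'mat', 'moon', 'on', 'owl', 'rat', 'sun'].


Query terms: ['bee', 'owl', 'the', 'tree']
Document terms: ['big', 'blue', 'mat', 'moon', 'on', 'owl', 'rat', 'sun']
Common terms: ['owl']
Overlap count = 1

1


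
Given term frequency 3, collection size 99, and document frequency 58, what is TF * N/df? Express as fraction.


TF * (N/df)
= 3 * (99/58)
= 3 * 99/58
= 297/58

297/58


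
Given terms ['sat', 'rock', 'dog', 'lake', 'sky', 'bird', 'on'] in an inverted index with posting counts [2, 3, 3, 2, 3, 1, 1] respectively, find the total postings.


Summing posting list sizes:
'sat': 2 postings
'rock': 3 postings
'dog': 3 postings
'lake': 2 postings
'sky': 3 postings
'bird': 1 postings
'on': 1 postings
Total = 2 + 3 + 3 + 2 + 3 + 1 + 1 = 15

15


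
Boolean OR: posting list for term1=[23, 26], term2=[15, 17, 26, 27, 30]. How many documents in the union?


Boolean OR: find union of posting lists
term1 docs: [23, 26]
term2 docs: [15, 17, 26, 27, 30]
Union: [15, 17, 23, 26, 27, 30]
|union| = 6

6


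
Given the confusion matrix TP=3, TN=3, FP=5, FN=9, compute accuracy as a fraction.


Accuracy = (TP + TN) / (TP + TN + FP + FN)
TP + TN = 3 + 3 = 6
Total = 3 + 3 + 5 + 9 = 20
Accuracy = 6 / 20 = 3/10

3/10


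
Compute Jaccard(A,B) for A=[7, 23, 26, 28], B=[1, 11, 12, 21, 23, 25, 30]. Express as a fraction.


A intersect B = [23]
|A intersect B| = 1
A union B = [1, 7, 11, 12, 21, 23, 25, 26, 28, 30]
|A union B| = 10
Jaccard = 1/10 = 1/10

1/10


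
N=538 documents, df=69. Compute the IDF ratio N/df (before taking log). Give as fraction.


IDF ratio = N / df
= 538 / 69
= 538/69

538/69


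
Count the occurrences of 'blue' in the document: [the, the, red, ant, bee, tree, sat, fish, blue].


Document has 9 words
Scanning for 'blue':
Found at positions: [8]
Count = 1

1


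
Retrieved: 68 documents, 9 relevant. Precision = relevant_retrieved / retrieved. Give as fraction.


Precision = relevant_retrieved / total_retrieved
= 9 / 68
= 9 / (9 + 59)
= 9/68

9/68


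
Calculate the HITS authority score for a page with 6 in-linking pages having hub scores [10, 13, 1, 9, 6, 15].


Authority = sum of hub scores of in-linkers
In-link 1: hub score = 10
In-link 2: hub score = 13
In-link 3: hub score = 1
In-link 4: hub score = 9
In-link 5: hub score = 6
In-link 6: hub score = 15
Authority = 10 + 13 + 1 + 9 + 6 + 15 = 54

54


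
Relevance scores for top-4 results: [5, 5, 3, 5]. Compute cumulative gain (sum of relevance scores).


Cumulative Gain = sum of relevance scores
Position 1: rel=5, running sum=5
Position 2: rel=5, running sum=10
Position 3: rel=3, running sum=13
Position 4: rel=5, running sum=18
CG = 18

18


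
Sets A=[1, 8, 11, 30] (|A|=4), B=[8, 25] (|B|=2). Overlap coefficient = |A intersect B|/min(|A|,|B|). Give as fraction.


A intersect B = [8]
|A intersect B| = 1
min(|A|, |B|) = min(4, 2) = 2
Overlap = 1 / 2 = 1/2

1/2


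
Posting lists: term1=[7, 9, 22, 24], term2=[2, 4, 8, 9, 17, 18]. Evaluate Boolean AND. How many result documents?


Boolean AND: find intersection of posting lists
term1 docs: [7, 9, 22, 24]
term2 docs: [2, 4, 8, 9, 17, 18]
Intersection: [9]
|intersection| = 1

1


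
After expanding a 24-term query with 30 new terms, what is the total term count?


Original terms: 24
Expansion terms: 30
Total = 24 + 30 = 54

54


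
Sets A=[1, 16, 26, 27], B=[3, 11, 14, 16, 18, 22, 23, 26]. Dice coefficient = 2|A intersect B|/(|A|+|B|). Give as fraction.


A intersect B = [16, 26]
|A intersect B| = 2
|A| = 4, |B| = 8
Dice = 2*2 / (4+8)
= 4 / 12 = 1/3

1/3


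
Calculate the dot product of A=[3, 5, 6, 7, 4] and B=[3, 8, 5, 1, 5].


Dot product = sum of element-wise products
A[0]*B[0] = 3*3 = 9
A[1]*B[1] = 5*8 = 40
A[2]*B[2] = 6*5 = 30
A[3]*B[3] = 7*1 = 7
A[4]*B[4] = 4*5 = 20
Sum = 9 + 40 + 30 + 7 + 20 = 106

106


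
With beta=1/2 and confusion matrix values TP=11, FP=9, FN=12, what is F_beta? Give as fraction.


P = TP/(TP+FP) = 11/20 = 11/20
R = TP/(TP+FN) = 11/23 = 11/23
beta^2 = 1/2^2 = 1/4
(1 + beta^2) = 5/4
Numerator = (1+beta^2)*P*R = 121/368
Denominator = beta^2*P + R = 11/80 + 11/23 = 1133/1840
F_beta = 55/103

55/103


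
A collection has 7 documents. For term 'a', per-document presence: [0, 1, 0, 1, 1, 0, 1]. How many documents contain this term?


Checking each document for 'a':
Doc 1: absent
Doc 2: present
Doc 3: absent
Doc 4: present
Doc 5: present
Doc 6: absent
Doc 7: present
df = sum of presences = 0 + 1 + 0 + 1 + 1 + 0 + 1 = 4

4


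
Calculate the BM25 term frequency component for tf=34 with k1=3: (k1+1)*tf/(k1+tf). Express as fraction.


BM25 TF component = (k1+1)*tf / (k1+tf)
k1 = 3, tf = 34
Numerator = (3+1)*34 = 136
Denominator = 3 + 34 = 37
= 136/37 = 136/37

136/37


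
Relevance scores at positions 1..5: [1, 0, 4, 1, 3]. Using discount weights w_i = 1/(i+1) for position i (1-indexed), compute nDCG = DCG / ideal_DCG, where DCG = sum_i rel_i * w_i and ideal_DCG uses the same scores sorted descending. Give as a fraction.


Position discount weights w_i = 1/(i+1) for i=1..5:
Weights = [1/2, 1/3, 1/4, 1/5, 1/6]
Actual relevance: [1, 0, 4, 1, 3]
DCG = 1/2 + 0/3 + 4/4 + 1/5 + 3/6 = 11/5
Ideal relevance (sorted desc): [4, 3, 1, 1, 0]
Ideal DCG = 4/2 + 3/3 + 1/4 + 1/5 + 0/6 = 69/20
nDCG = DCG / ideal_DCG = 11/5 / 69/20 = 44/69

44/69


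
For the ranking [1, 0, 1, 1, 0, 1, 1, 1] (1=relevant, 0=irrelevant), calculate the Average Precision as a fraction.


Computing P@k for each relevant position:
Position 1: relevant, P@1 = 1/1 = 1
Position 2: not relevant
Position 3: relevant, P@3 = 2/3 = 2/3
Position 4: relevant, P@4 = 3/4 = 3/4
Position 5: not relevant
Position 6: relevant, P@6 = 4/6 = 2/3
Position 7: relevant, P@7 = 5/7 = 5/7
Position 8: relevant, P@8 = 6/8 = 3/4
Sum of P@k = 1 + 2/3 + 3/4 + 2/3 + 5/7 + 3/4 = 191/42
AP = 191/42 / 6 = 191/252

191/252


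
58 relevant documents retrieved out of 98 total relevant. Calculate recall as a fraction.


Recall = retrieved_relevant / total_relevant
= 58 / 98
= 58 / (58 + 40)
= 29/49

29/49


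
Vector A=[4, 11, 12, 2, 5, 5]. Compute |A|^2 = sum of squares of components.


|A|^2 = sum of squared components
A[0]^2 = 4^2 = 16
A[1]^2 = 11^2 = 121
A[2]^2 = 12^2 = 144
A[3]^2 = 2^2 = 4
A[4]^2 = 5^2 = 25
A[5]^2 = 5^2 = 25
Sum = 16 + 121 + 144 + 4 + 25 + 25 = 335

335


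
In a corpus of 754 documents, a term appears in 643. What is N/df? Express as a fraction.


IDF ratio = N / df
= 754 / 643
= 754/643

754/643


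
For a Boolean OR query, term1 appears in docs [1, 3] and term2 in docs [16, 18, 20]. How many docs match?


Boolean OR: find union of posting lists
term1 docs: [1, 3]
term2 docs: [16, 18, 20]
Union: [1, 3, 16, 18, 20]
|union| = 5

5


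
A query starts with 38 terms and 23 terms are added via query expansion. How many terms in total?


Original terms: 38
Expansion terms: 23
Total = 38 + 23 = 61

61


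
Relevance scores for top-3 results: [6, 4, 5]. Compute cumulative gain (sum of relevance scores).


Cumulative Gain = sum of relevance scores
Position 1: rel=6, running sum=6
Position 2: rel=4, running sum=10
Position 3: rel=5, running sum=15
CG = 15

15


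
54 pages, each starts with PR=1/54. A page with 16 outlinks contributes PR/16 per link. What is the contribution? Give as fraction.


Initial PR = 1/54 = 1/54
Outlinks = 16
Contribution per link = PR / outlinks
= 1/54 / 16
= 1/864

1/864


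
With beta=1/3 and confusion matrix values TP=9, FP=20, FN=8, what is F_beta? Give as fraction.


P = TP/(TP+FP) = 9/29 = 9/29
R = TP/(TP+FN) = 9/17 = 9/17
beta^2 = 1/3^2 = 1/9
(1 + beta^2) = 10/9
Numerator = (1+beta^2)*P*R = 90/493
Denominator = beta^2*P + R = 1/29 + 9/17 = 278/493
F_beta = 45/139

45/139


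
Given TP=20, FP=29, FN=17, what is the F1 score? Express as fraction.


F1 = 2 * P * R / (P + R)
P = TP/(TP+FP) = 20/49 = 20/49
R = TP/(TP+FN) = 20/37 = 20/37
2 * P * R = 2 * 20/49 * 20/37 = 800/1813
P + R = 20/49 + 20/37 = 1720/1813
F1 = 800/1813 / 1720/1813 = 20/43

20/43


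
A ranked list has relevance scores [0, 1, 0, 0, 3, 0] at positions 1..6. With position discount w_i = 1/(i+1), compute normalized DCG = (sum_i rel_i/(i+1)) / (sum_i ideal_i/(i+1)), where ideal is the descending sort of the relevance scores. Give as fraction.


Position discount weights w_i = 1/(i+1) for i=1..6:
Weights = [1/2, 1/3, 1/4, 1/5, 1/6, 1/7]
Actual relevance: [0, 1, 0, 0, 3, 0]
DCG = 0/2 + 1/3 + 0/4 + 0/5 + 3/6 + 0/7 = 5/6
Ideal relevance (sorted desc): [3, 1, 0, 0, 0, 0]
Ideal DCG = 3/2 + 1/3 + 0/4 + 0/5 + 0/6 + 0/7 = 11/6
nDCG = DCG / ideal_DCG = 5/6 / 11/6 = 5/11

5/11


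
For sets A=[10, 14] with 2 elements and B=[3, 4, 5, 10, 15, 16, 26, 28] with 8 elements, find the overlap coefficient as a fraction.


A intersect B = [10]
|A intersect B| = 1
min(|A|, |B|) = min(2, 8) = 2
Overlap = 1 / 2 = 1/2

1/2


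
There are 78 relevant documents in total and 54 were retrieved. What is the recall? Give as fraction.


Recall = retrieved_relevant / total_relevant
= 54 / 78
= 54 / (54 + 24)
= 9/13

9/13


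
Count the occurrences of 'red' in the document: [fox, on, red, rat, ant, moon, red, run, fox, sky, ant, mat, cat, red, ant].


Document has 15 words
Scanning for 'red':
Found at positions: [2, 6, 13]
Count = 3

3


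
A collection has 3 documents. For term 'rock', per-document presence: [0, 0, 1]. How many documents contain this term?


Checking each document for 'rock':
Doc 1: absent
Doc 2: absent
Doc 3: present
df = sum of presences = 0 + 0 + 1 = 1

1


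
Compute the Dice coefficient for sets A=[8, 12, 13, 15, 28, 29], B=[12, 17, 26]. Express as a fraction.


A intersect B = [12]
|A intersect B| = 1
|A| = 6, |B| = 3
Dice = 2*1 / (6+3)
= 2 / 9 = 2/9

2/9


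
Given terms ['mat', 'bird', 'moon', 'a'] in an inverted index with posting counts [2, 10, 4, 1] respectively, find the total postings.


Summing posting list sizes:
'mat': 2 postings
'bird': 10 postings
'moon': 4 postings
'a': 1 postings
Total = 2 + 10 + 4 + 1 = 17

17


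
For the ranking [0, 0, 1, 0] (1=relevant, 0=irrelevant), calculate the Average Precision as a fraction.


Computing P@k for each relevant position:
Position 1: not relevant
Position 2: not relevant
Position 3: relevant, P@3 = 1/3 = 1/3
Position 4: not relevant
Sum of P@k = 1/3 = 1/3
AP = 1/3 / 1 = 1/3

1/3


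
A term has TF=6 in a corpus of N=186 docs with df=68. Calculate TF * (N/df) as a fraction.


TF * (N/df)
= 6 * (186/68)
= 6 * 93/34
= 279/17

279/17


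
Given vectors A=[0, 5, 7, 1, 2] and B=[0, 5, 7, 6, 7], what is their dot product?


Dot product = sum of element-wise products
A[0]*B[0] = 0*0 = 0
A[1]*B[1] = 5*5 = 25
A[2]*B[2] = 7*7 = 49
A[3]*B[3] = 1*6 = 6
A[4]*B[4] = 2*7 = 14
Sum = 0 + 25 + 49 + 6 + 14 = 94

94


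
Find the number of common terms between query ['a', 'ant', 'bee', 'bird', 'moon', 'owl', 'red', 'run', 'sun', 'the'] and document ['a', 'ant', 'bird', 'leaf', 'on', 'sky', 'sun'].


Query terms: ['a', 'ant', 'bee', 'bird', 'moon', 'owl', 'red', 'run', 'sun', 'the']
Document terms: ['a', 'ant', 'bird', 'leaf', 'on', 'sky', 'sun']
Common terms: ['a', 'ant', 'bird', 'sun']
Overlap count = 4

4


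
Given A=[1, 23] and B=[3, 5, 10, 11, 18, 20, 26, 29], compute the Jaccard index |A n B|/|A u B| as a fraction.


A intersect B = []
|A intersect B| = 0
A union B = [1, 3, 5, 10, 11, 18, 20, 23, 26, 29]
|A union B| = 10
Jaccard = 0/10 = 0

0


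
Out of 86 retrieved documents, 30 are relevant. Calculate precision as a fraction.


Precision = relevant_retrieved / total_retrieved
= 30 / 86
= 30 / (30 + 56)
= 15/43

15/43


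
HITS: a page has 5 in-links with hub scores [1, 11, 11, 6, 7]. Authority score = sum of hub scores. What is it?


Authority = sum of hub scores of in-linkers
In-link 1: hub score = 1
In-link 2: hub score = 11
In-link 3: hub score = 11
In-link 4: hub score = 6
In-link 5: hub score = 7
Authority = 1 + 11 + 11 + 6 + 7 = 36

36


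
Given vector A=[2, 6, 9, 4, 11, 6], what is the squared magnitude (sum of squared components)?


|A|^2 = sum of squared components
A[0]^2 = 2^2 = 4
A[1]^2 = 6^2 = 36
A[2]^2 = 9^2 = 81
A[3]^2 = 4^2 = 16
A[4]^2 = 11^2 = 121
A[5]^2 = 6^2 = 36
Sum = 4 + 36 + 81 + 16 + 121 + 36 = 294

294


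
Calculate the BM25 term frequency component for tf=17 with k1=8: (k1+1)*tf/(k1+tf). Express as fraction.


BM25 TF component = (k1+1)*tf / (k1+tf)
k1 = 8, tf = 17
Numerator = (8+1)*17 = 153
Denominator = 8 + 17 = 25
= 153/25 = 153/25

153/25


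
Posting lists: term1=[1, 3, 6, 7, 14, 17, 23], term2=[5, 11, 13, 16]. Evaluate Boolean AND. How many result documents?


Boolean AND: find intersection of posting lists
term1 docs: [1, 3, 6, 7, 14, 17, 23]
term2 docs: [5, 11, 13, 16]
Intersection: []
|intersection| = 0

0


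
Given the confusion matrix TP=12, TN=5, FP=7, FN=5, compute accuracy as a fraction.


Accuracy = (TP + TN) / (TP + TN + FP + FN)
TP + TN = 12 + 5 = 17
Total = 12 + 5 + 7 + 5 = 29
Accuracy = 17 / 29 = 17/29

17/29


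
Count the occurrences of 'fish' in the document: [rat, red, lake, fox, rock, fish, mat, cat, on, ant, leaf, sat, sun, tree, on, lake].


Document has 16 words
Scanning for 'fish':
Found at positions: [5]
Count = 1

1


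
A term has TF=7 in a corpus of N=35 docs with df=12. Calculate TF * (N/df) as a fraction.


TF * (N/df)
= 7 * (35/12)
= 7 * 35/12
= 245/12

245/12


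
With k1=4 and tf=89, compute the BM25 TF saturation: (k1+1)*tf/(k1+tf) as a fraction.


BM25 TF component = (k1+1)*tf / (k1+tf)
k1 = 4, tf = 89
Numerator = (4+1)*89 = 445
Denominator = 4 + 89 = 93
= 445/93 = 445/93

445/93


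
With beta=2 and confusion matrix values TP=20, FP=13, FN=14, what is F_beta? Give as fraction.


P = TP/(TP+FP) = 20/33 = 20/33
R = TP/(TP+FN) = 20/34 = 10/17
beta^2 = 2^2 = 4
(1 + beta^2) = 5
Numerator = (1+beta^2)*P*R = 1000/561
Denominator = beta^2*P + R = 80/33 + 10/17 = 1690/561
F_beta = 100/169

100/169


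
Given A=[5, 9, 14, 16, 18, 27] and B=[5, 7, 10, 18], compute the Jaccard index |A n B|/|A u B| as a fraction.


A intersect B = [5, 18]
|A intersect B| = 2
A union B = [5, 7, 9, 10, 14, 16, 18, 27]
|A union B| = 8
Jaccard = 2/8 = 1/4

1/4


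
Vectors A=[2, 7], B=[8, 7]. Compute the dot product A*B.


Dot product = sum of element-wise products
A[0]*B[0] = 2*8 = 16
A[1]*B[1] = 7*7 = 49
Sum = 16 + 49 = 65

65


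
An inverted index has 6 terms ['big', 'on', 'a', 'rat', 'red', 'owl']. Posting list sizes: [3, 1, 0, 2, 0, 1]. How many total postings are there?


Summing posting list sizes:
'big': 3 postings
'on': 1 postings
'a': 0 postings
'rat': 2 postings
'red': 0 postings
'owl': 1 postings
Total = 3 + 1 + 0 + 2 + 0 + 1 = 7

7


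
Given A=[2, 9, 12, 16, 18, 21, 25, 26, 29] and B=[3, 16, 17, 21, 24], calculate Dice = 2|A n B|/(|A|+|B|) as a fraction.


A intersect B = [16, 21]
|A intersect B| = 2
|A| = 9, |B| = 5
Dice = 2*2 / (9+5)
= 4 / 14 = 2/7

2/7


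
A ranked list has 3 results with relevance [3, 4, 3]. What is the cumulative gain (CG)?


Cumulative Gain = sum of relevance scores
Position 1: rel=3, running sum=3
Position 2: rel=4, running sum=7
Position 3: rel=3, running sum=10
CG = 10

10


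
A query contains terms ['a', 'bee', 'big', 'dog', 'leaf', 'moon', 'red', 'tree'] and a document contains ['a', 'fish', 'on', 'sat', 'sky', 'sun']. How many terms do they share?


Query terms: ['a', 'bee', 'big', 'dog', 'leaf', 'moon', 'red', 'tree']
Document terms: ['a', 'fish', 'on', 'sat', 'sky', 'sun']
Common terms: ['a']
Overlap count = 1

1


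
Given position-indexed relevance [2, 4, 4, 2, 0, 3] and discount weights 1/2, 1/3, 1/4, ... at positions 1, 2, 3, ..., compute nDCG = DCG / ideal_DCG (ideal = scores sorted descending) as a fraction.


Position discount weights w_i = 1/(i+1) for i=1..6:
Weights = [1/2, 1/3, 1/4, 1/5, 1/6, 1/7]
Actual relevance: [2, 4, 4, 2, 0, 3]
DCG = 2/2 + 4/3 + 4/4 + 2/5 + 0/6 + 3/7 = 437/105
Ideal relevance (sorted desc): [4, 4, 3, 2, 2, 0]
Ideal DCG = 4/2 + 4/3 + 3/4 + 2/5 + 2/6 + 0/7 = 289/60
nDCG = DCG / ideal_DCG = 437/105 / 289/60 = 1748/2023

1748/2023


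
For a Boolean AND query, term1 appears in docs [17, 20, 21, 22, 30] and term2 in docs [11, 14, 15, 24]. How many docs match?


Boolean AND: find intersection of posting lists
term1 docs: [17, 20, 21, 22, 30]
term2 docs: [11, 14, 15, 24]
Intersection: []
|intersection| = 0

0


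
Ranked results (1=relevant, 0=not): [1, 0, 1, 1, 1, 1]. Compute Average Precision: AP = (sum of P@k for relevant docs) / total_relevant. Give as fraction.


Computing P@k for each relevant position:
Position 1: relevant, P@1 = 1/1 = 1
Position 2: not relevant
Position 3: relevant, P@3 = 2/3 = 2/3
Position 4: relevant, P@4 = 3/4 = 3/4
Position 5: relevant, P@5 = 4/5 = 4/5
Position 6: relevant, P@6 = 5/6 = 5/6
Sum of P@k = 1 + 2/3 + 3/4 + 4/5 + 5/6 = 81/20
AP = 81/20 / 5 = 81/100

81/100


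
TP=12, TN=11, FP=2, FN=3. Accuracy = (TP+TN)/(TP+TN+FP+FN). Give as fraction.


Accuracy = (TP + TN) / (TP + TN + FP + FN)
TP + TN = 12 + 11 = 23
Total = 12 + 11 + 2 + 3 = 28
Accuracy = 23 / 28 = 23/28

23/28


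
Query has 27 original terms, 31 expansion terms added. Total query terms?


Original terms: 27
Expansion terms: 31
Total = 27 + 31 = 58

58


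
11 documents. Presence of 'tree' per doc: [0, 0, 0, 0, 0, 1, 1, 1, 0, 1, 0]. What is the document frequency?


Checking each document for 'tree':
Doc 1: absent
Doc 2: absent
Doc 3: absent
Doc 4: absent
Doc 5: absent
Doc 6: present
Doc 7: present
Doc 8: present
Doc 9: absent
Doc 10: present
Doc 11: absent
df = sum of presences = 0 + 0 + 0 + 0 + 0 + 1 + 1 + 1 + 0 + 1 + 0 = 4

4


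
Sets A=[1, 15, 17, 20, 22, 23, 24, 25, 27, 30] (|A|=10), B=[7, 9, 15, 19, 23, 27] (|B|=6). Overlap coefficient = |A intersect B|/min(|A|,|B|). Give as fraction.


A intersect B = [15, 23, 27]
|A intersect B| = 3
min(|A|, |B|) = min(10, 6) = 6
Overlap = 3 / 6 = 1/2

1/2


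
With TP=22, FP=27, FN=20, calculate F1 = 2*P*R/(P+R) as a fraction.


F1 = 2 * P * R / (P + R)
P = TP/(TP+FP) = 22/49 = 22/49
R = TP/(TP+FN) = 22/42 = 11/21
2 * P * R = 2 * 22/49 * 11/21 = 484/1029
P + R = 22/49 + 11/21 = 143/147
F1 = 484/1029 / 143/147 = 44/91

44/91


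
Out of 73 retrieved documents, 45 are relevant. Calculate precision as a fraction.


Precision = relevant_retrieved / total_retrieved
= 45 / 73
= 45 / (45 + 28)
= 45/73

45/73


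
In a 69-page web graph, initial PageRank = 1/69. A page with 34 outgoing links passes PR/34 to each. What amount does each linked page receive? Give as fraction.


Initial PR = 1/69 = 1/69
Outlinks = 34
Contribution per link = PR / outlinks
= 1/69 / 34
= 1/2346

1/2346


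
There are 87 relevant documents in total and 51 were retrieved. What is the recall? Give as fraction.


Recall = retrieved_relevant / total_relevant
= 51 / 87
= 51 / (51 + 36)
= 17/29

17/29


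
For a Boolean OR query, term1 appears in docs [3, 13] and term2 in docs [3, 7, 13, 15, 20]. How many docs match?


Boolean OR: find union of posting lists
term1 docs: [3, 13]
term2 docs: [3, 7, 13, 15, 20]
Union: [3, 7, 13, 15, 20]
|union| = 5

5


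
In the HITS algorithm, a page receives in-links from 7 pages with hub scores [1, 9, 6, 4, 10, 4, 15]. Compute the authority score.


Authority = sum of hub scores of in-linkers
In-link 1: hub score = 1
In-link 2: hub score = 9
In-link 3: hub score = 6
In-link 4: hub score = 4
In-link 5: hub score = 10
In-link 6: hub score = 4
In-link 7: hub score = 15
Authority = 1 + 9 + 6 + 4 + 10 + 4 + 15 = 49

49


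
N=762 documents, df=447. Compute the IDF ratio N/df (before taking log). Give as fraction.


IDF ratio = N / df
= 762 / 447
= 254/149

254/149


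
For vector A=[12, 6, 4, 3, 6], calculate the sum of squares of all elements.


|A|^2 = sum of squared components
A[0]^2 = 12^2 = 144
A[1]^2 = 6^2 = 36
A[2]^2 = 4^2 = 16
A[3]^2 = 3^2 = 9
A[4]^2 = 6^2 = 36
Sum = 144 + 36 + 16 + 9 + 36 = 241

241


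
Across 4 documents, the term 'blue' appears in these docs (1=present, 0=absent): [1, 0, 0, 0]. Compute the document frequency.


Checking each document for 'blue':
Doc 1: present
Doc 2: absent
Doc 3: absent
Doc 4: absent
df = sum of presences = 1 + 0 + 0 + 0 = 1

1


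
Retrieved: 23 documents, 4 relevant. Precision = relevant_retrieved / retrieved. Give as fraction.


Precision = relevant_retrieved / total_retrieved
= 4 / 23
= 4 / (4 + 19)
= 4/23

4/23


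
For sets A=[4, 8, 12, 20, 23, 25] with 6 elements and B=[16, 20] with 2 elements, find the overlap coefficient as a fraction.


A intersect B = [20]
|A intersect B| = 1
min(|A|, |B|) = min(6, 2) = 2
Overlap = 1 / 2 = 1/2

1/2


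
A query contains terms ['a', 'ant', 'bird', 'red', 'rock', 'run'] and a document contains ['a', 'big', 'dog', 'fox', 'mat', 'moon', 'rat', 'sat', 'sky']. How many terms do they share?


Query terms: ['a', 'ant', 'bird', 'red', 'rock', 'run']
Document terms: ['a', 'big', 'dog', 'fox', 'mat', 'moon', 'rat', 'sat', 'sky']
Common terms: ['a']
Overlap count = 1

1


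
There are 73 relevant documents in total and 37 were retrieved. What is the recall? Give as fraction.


Recall = retrieved_relevant / total_relevant
= 37 / 73
= 37 / (37 + 36)
= 37/73

37/73


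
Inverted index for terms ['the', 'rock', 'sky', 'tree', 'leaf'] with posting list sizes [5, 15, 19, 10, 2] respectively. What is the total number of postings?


Summing posting list sizes:
'the': 5 postings
'rock': 15 postings
'sky': 19 postings
'tree': 10 postings
'leaf': 2 postings
Total = 5 + 15 + 19 + 10 + 2 = 51

51


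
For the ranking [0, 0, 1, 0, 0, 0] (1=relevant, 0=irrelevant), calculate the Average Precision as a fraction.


Computing P@k for each relevant position:
Position 1: not relevant
Position 2: not relevant
Position 3: relevant, P@3 = 1/3 = 1/3
Position 4: not relevant
Position 5: not relevant
Position 6: not relevant
Sum of P@k = 1/3 = 1/3
AP = 1/3 / 1 = 1/3

1/3


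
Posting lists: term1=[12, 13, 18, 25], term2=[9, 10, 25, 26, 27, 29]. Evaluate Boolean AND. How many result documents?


Boolean AND: find intersection of posting lists
term1 docs: [12, 13, 18, 25]
term2 docs: [9, 10, 25, 26, 27, 29]
Intersection: [25]
|intersection| = 1

1


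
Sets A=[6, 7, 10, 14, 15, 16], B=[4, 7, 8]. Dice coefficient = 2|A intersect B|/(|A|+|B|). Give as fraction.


A intersect B = [7]
|A intersect B| = 1
|A| = 6, |B| = 3
Dice = 2*1 / (6+3)
= 2 / 9 = 2/9

2/9


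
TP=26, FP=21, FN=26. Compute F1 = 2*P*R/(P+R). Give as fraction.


F1 = 2 * P * R / (P + R)
P = TP/(TP+FP) = 26/47 = 26/47
R = TP/(TP+FN) = 26/52 = 1/2
2 * P * R = 2 * 26/47 * 1/2 = 26/47
P + R = 26/47 + 1/2 = 99/94
F1 = 26/47 / 99/94 = 52/99

52/99


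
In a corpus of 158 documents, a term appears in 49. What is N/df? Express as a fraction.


IDF ratio = N / df
= 158 / 49
= 158/49

158/49


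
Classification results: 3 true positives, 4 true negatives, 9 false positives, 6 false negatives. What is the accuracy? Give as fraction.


Accuracy = (TP + TN) / (TP + TN + FP + FN)
TP + TN = 3 + 4 = 7
Total = 3 + 4 + 9 + 6 = 22
Accuracy = 7 / 22 = 7/22

7/22


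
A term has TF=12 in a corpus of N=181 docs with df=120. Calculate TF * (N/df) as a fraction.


TF * (N/df)
= 12 * (181/120)
= 12 * 181/120
= 181/10

181/10


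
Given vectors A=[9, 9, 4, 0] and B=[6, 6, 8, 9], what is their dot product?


Dot product = sum of element-wise products
A[0]*B[0] = 9*6 = 54
A[1]*B[1] = 9*6 = 54
A[2]*B[2] = 4*8 = 32
A[3]*B[3] = 0*9 = 0
Sum = 54 + 54 + 32 + 0 = 140

140


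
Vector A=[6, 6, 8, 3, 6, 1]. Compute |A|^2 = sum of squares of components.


|A|^2 = sum of squared components
A[0]^2 = 6^2 = 36
A[1]^2 = 6^2 = 36
A[2]^2 = 8^2 = 64
A[3]^2 = 3^2 = 9
A[4]^2 = 6^2 = 36
A[5]^2 = 1^2 = 1
Sum = 36 + 36 + 64 + 9 + 36 + 1 = 182

182


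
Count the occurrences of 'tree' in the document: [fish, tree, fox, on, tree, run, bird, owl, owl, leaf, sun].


Document has 11 words
Scanning for 'tree':
Found at positions: [1, 4]
Count = 2

2


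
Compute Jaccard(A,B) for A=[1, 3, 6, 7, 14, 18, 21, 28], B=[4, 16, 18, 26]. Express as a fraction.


A intersect B = [18]
|A intersect B| = 1
A union B = [1, 3, 4, 6, 7, 14, 16, 18, 21, 26, 28]
|A union B| = 11
Jaccard = 1/11 = 1/11

1/11


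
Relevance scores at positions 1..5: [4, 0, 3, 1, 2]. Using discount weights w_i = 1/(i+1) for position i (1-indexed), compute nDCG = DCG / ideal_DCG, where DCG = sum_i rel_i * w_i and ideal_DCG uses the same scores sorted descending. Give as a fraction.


Position discount weights w_i = 1/(i+1) for i=1..5:
Weights = [1/2, 1/3, 1/4, 1/5, 1/6]
Actual relevance: [4, 0, 3, 1, 2]
DCG = 4/2 + 0/3 + 3/4 + 1/5 + 2/6 = 197/60
Ideal relevance (sorted desc): [4, 3, 2, 1, 0]
Ideal DCG = 4/2 + 3/3 + 2/4 + 1/5 + 0/6 = 37/10
nDCG = DCG / ideal_DCG = 197/60 / 37/10 = 197/222

197/222


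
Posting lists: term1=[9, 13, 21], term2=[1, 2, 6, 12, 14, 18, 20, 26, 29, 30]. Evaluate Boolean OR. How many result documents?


Boolean OR: find union of posting lists
term1 docs: [9, 13, 21]
term2 docs: [1, 2, 6, 12, 14, 18, 20, 26, 29, 30]
Union: [1, 2, 6, 9, 12, 13, 14, 18, 20, 21, 26, 29, 30]
|union| = 13

13


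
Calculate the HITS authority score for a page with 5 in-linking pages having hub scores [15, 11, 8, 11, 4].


Authority = sum of hub scores of in-linkers
In-link 1: hub score = 15
In-link 2: hub score = 11
In-link 3: hub score = 8
In-link 4: hub score = 11
In-link 5: hub score = 4
Authority = 15 + 11 + 8 + 11 + 4 = 49

49


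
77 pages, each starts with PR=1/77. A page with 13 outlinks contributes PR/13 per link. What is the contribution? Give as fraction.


Initial PR = 1/77 = 1/77
Outlinks = 13
Contribution per link = PR / outlinks
= 1/77 / 13
= 1/1001

1/1001


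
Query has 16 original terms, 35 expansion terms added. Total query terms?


Original terms: 16
Expansion terms: 35
Total = 16 + 35 = 51

51


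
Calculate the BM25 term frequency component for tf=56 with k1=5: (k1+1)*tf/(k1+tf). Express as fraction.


BM25 TF component = (k1+1)*tf / (k1+tf)
k1 = 5, tf = 56
Numerator = (5+1)*56 = 336
Denominator = 5 + 56 = 61
= 336/61 = 336/61

336/61


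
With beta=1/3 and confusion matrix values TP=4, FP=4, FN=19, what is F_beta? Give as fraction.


P = TP/(TP+FP) = 4/8 = 1/2
R = TP/(TP+FN) = 4/23 = 4/23
beta^2 = 1/3^2 = 1/9
(1 + beta^2) = 10/9
Numerator = (1+beta^2)*P*R = 20/207
Denominator = beta^2*P + R = 1/18 + 4/23 = 95/414
F_beta = 8/19

8/19


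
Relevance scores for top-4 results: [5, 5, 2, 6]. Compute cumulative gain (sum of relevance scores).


Cumulative Gain = sum of relevance scores
Position 1: rel=5, running sum=5
Position 2: rel=5, running sum=10
Position 3: rel=2, running sum=12
Position 4: rel=6, running sum=18
CG = 18

18


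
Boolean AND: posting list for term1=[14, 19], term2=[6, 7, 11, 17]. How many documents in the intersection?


Boolean AND: find intersection of posting lists
term1 docs: [14, 19]
term2 docs: [6, 7, 11, 17]
Intersection: []
|intersection| = 0

0


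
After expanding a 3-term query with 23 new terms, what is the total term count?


Original terms: 3
Expansion terms: 23
Total = 3 + 23 = 26

26


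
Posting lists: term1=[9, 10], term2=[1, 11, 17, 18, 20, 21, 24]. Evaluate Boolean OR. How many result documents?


Boolean OR: find union of posting lists
term1 docs: [9, 10]
term2 docs: [1, 11, 17, 18, 20, 21, 24]
Union: [1, 9, 10, 11, 17, 18, 20, 21, 24]
|union| = 9

9


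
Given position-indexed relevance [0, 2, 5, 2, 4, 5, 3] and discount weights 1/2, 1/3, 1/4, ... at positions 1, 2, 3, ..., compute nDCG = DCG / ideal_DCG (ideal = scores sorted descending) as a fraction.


Position discount weights w_i = 1/(i+1) for i=1..7:
Weights = [1/2, 1/3, 1/4, 1/5, 1/6, 1/7, 1/8]
Actual relevance: [0, 2, 5, 2, 4, 5, 3]
DCG = 0/2 + 2/3 + 5/4 + 2/5 + 4/6 + 5/7 + 3/8 = 3421/840
Ideal relevance (sorted desc): [5, 5, 4, 3, 2, 2, 0]
Ideal DCG = 5/2 + 5/3 + 4/4 + 3/5 + 2/6 + 2/7 + 0/8 = 447/70
nDCG = DCG / ideal_DCG = 3421/840 / 447/70 = 3421/5364

3421/5364


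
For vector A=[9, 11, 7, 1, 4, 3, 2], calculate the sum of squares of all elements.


|A|^2 = sum of squared components
A[0]^2 = 9^2 = 81
A[1]^2 = 11^2 = 121
A[2]^2 = 7^2 = 49
A[3]^2 = 1^2 = 1
A[4]^2 = 4^2 = 16
A[5]^2 = 3^2 = 9
A[6]^2 = 2^2 = 4
Sum = 81 + 121 + 49 + 1 + 16 + 9 + 4 = 281

281


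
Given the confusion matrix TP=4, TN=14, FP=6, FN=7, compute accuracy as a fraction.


Accuracy = (TP + TN) / (TP + TN + FP + FN)
TP + TN = 4 + 14 = 18
Total = 4 + 14 + 6 + 7 = 31
Accuracy = 18 / 31 = 18/31

18/31


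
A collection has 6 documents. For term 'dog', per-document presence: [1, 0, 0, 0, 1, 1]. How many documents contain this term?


Checking each document for 'dog':
Doc 1: present
Doc 2: absent
Doc 3: absent
Doc 4: absent
Doc 5: present
Doc 6: present
df = sum of presences = 1 + 0 + 0 + 0 + 1 + 1 = 3

3
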